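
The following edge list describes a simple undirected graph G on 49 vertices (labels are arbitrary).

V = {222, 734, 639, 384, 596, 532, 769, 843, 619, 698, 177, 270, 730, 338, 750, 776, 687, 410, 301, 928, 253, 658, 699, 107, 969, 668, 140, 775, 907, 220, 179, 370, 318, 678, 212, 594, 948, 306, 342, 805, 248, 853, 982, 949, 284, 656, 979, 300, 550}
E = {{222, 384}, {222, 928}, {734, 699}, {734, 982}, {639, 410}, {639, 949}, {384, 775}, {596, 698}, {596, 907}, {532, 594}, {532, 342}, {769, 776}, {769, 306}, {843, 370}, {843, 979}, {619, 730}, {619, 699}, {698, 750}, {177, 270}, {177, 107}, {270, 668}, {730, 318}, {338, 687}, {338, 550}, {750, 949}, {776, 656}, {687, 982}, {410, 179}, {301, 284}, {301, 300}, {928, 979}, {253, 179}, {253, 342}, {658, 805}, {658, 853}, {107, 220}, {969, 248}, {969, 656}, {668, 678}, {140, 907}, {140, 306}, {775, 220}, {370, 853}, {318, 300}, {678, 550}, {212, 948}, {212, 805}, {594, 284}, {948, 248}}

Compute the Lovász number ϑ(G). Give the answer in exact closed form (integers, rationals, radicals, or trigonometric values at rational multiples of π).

N(596) = {698, 907}, |N(596)| = 2.
deg(212) = 2; N(212) = {948, 805}.
N(805) = {658, 212}, |N(805)| = 2.
deg(656) = 2; N(656) = {776, 969}.
G on 49 vertices is 2-regular; this is C_{49}, the 49-cycle.
The 25 distinct eigenvalues: [2.0, 1.98358, 1.93459, 1.85383, 1.74264, 1.60283, 1.4367, 1.24698, 1.03679, 0.80957, 0.56906, 0.3192, 0.0641, -0.19205, -0.44504, -0.69073, -0.92508, -1.14423, -1.3446, -1.52289, -1.67618, -1.80194, -1.89811, -1.96312, -1.99589].
With N=49: ϑ(G) = 49·(-(-1)*2*cos(pi/49))/(2−(-2*cos(pi/49))) = 49*cos(pi/49)/(cos(pi/49) + 1).
≈ 24.4748052 (to 7 d.p.).
Check 24 ≤ 49*cos(pi/49)/(cos(pi/49) + 1) ≤ 25: both strict.

49*cos(pi/49)/(cos(pi/49) + 1)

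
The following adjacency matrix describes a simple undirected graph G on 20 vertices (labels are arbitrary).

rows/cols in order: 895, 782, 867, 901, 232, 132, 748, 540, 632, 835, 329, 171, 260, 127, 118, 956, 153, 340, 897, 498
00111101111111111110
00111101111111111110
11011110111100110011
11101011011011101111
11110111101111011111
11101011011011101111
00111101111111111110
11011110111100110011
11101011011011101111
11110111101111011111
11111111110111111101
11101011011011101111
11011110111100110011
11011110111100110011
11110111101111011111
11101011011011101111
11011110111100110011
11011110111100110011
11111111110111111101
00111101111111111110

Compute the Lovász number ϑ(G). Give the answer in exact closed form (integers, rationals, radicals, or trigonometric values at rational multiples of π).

Vertex 171 has 15 neighbors: 895, 782, 867, 232, 748, 540, 835, 329, 260, 127, 118, 153, 340, 897, 498.
Vertex 895 has 16 neighbors: 867, 901, 232, 132, 540, 632, 835, 329, 171, 260, 127, 118, 956, 153, 340, 897.
deg(260) = 14; N(260) = {895, 782, 901, 232, 132, 748, 632, 835, 329, 171, 118, 956, 897, 498}.
N(540) = {895, 782, 901, 232, 132, 748, 632, 835, 329, 171, 118, 956, 897, 498}, |N(540)| = 14.
K_{6,5,4,3,2} (perfect); ϑ(G) = α(G) = max{6,5,4,3,2} = 6.
Numerically 6.0000000.
α=6, χ(Ḡ)=6; ϑ=6 lies between (collapsed).

6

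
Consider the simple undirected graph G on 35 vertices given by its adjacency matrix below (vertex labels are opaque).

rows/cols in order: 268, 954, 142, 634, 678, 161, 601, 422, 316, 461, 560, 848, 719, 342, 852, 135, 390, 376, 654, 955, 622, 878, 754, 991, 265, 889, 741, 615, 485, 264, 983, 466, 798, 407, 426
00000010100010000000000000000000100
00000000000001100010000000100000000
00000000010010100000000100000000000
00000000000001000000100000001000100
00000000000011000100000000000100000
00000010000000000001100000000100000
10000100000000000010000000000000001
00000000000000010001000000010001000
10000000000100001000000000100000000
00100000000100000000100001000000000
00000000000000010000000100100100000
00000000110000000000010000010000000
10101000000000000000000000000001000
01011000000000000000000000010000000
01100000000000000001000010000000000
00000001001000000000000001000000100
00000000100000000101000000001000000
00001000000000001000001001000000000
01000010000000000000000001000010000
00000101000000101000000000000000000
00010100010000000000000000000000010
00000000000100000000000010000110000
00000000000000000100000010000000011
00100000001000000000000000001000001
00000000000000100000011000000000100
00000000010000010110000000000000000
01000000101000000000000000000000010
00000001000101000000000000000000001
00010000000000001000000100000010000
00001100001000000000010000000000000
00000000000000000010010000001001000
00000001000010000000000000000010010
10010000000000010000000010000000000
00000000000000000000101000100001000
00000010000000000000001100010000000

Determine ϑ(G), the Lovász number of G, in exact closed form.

deg(422) = 4; N(422) = {135, 955, 615, 466}.
deg(741) = 4; N(741) = {954, 316, 560, 407}.
N(889) = {461, 135, 376, 654}, |N(889)| = 4.
deg(654) = 4; N(654) = {954, 601, 889, 983}.
35-vertex 4-regular graph: this is K(7,3), the Kneser graph.
A has 4 distinct eigenvalues ≈ [4.0, 2.0, -1.0, -3.0].
λ_max=4, λ_min=-3; ϑ = −35·λ_min/(λ_max−λ_min) = 15.
ϑ(G) ≈ 15.000000000.

15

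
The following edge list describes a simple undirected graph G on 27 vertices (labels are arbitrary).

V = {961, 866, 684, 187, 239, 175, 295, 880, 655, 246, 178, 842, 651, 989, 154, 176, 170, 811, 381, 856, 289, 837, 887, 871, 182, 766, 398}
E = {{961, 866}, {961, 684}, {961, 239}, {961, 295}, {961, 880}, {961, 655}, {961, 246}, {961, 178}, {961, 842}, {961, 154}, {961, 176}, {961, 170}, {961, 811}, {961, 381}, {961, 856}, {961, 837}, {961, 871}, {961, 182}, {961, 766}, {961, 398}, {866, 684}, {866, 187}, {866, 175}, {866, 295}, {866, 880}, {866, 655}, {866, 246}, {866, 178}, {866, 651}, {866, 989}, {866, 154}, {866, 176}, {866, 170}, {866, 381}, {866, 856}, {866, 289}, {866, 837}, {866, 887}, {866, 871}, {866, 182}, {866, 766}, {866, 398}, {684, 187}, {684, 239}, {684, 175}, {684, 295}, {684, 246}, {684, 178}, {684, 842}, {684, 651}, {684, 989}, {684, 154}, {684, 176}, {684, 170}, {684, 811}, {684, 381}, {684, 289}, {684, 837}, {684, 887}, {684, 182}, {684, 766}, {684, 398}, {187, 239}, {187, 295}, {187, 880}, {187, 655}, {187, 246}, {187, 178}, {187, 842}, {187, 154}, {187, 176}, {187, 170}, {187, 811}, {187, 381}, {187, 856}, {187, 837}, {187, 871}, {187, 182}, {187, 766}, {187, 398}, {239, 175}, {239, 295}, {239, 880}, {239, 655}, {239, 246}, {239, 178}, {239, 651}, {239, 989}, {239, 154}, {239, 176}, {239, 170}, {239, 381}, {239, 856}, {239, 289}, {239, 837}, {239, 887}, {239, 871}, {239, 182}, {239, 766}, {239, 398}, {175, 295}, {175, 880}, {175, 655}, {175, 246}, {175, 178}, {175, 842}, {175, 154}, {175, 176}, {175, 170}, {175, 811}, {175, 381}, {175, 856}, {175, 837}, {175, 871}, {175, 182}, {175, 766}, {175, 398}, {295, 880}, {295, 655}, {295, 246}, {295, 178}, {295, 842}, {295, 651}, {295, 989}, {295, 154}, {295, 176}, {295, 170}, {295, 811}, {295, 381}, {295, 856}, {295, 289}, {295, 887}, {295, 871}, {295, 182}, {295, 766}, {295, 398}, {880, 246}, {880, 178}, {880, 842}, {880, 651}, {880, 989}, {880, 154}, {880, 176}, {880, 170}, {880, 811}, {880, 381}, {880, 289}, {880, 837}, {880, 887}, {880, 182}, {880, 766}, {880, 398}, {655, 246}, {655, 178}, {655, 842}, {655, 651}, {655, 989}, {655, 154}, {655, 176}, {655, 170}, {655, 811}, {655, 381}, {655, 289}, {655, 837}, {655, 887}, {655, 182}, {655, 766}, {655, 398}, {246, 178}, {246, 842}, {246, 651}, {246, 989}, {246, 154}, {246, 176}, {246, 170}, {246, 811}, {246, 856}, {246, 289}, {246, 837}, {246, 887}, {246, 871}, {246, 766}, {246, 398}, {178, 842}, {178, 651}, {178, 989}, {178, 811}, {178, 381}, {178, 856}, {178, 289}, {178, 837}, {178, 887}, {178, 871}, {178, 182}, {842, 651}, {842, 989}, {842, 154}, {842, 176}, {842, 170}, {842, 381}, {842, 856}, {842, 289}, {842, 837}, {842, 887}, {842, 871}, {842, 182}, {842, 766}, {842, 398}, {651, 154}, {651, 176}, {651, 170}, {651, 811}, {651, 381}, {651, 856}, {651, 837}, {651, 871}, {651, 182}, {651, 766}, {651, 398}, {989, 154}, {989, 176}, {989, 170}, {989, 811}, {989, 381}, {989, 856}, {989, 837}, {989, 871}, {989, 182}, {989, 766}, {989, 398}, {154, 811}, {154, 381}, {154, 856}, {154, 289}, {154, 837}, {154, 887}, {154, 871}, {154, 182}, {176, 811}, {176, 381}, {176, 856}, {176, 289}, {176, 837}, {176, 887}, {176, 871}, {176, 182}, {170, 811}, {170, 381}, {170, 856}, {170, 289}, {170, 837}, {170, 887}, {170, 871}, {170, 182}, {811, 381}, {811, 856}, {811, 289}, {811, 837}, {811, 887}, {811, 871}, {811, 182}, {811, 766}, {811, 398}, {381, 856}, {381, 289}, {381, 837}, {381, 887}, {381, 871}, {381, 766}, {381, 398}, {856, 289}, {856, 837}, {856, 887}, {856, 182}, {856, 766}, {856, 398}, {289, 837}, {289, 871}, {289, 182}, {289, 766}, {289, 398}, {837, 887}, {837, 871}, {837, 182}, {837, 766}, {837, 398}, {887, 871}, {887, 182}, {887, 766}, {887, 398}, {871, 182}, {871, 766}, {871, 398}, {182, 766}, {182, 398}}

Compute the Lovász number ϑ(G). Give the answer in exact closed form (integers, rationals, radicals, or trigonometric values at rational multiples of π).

7

deg(187) = 20; N(187) = {866, 684, 239, 295, 880, 655, 246, 178, 842, 154, 176, 170, 811, 381, 856, 837, 871, 182, 766, 398}.
deg(880) = 22; N(880) = {961, 866, 187, 239, 175, 295, 246, 178, 842, 651, 989, 154, 176, 170, 811, 381, 289, 837, 887, 182, 766, 398}.
deg(866) = 23; N(866) = {961, 684, 187, 175, 295, 880, 655, 246, 178, 651, 989, 154, 176, 170, 381, 856, 289, 837, 887, 871, 182, 766, 398}.
Vertex 887 has 20 neighbors: 866, 684, 239, 295, 880, 655, 246, 178, 842, 154, 176, 170, 811, 381, 856, 837, 871, 182, 766, 398.
6 parts of sizes [7, 6, 5, 4, 3, 2]; α(G) = 7 = ϑ (perfect).
= 7.000000… (decimal).
Check 7 ≤ 7 ≤ 7: collapsed.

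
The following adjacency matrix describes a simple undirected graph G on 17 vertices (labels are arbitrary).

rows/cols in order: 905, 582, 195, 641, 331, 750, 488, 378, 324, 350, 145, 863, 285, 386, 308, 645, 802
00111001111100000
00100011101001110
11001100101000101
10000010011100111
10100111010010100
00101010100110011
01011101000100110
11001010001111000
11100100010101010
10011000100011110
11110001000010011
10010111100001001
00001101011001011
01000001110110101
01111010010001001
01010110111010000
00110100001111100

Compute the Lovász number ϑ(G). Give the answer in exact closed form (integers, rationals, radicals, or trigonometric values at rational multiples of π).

sqrt(17)

deg(863) = 8; N(863) = {905, 641, 750, 488, 378, 324, 386, 802}.
Vertex 378 has 8 neighbors: 905, 582, 331, 488, 145, 863, 285, 386.
Vertex 645 has 8 neighbors: 582, 641, 750, 488, 324, 350, 145, 285.
deg(195) = 8; N(195) = {905, 582, 331, 750, 324, 145, 308, 802}.
G on 17 vertices is 8-regular; Paley(17): SR with (k,λ,μ)=(8,3,4).
spec(A) ≈ [8.0, 1.562, -2.562] (distinct, 3 d.p.).
Lovász: ϑ = −17(-sqrt(17)/2 - 1/2)/(8+-(-sqrt(17)/2 - 1/2)) = sqrt(17).
= 4.12311… (decimal).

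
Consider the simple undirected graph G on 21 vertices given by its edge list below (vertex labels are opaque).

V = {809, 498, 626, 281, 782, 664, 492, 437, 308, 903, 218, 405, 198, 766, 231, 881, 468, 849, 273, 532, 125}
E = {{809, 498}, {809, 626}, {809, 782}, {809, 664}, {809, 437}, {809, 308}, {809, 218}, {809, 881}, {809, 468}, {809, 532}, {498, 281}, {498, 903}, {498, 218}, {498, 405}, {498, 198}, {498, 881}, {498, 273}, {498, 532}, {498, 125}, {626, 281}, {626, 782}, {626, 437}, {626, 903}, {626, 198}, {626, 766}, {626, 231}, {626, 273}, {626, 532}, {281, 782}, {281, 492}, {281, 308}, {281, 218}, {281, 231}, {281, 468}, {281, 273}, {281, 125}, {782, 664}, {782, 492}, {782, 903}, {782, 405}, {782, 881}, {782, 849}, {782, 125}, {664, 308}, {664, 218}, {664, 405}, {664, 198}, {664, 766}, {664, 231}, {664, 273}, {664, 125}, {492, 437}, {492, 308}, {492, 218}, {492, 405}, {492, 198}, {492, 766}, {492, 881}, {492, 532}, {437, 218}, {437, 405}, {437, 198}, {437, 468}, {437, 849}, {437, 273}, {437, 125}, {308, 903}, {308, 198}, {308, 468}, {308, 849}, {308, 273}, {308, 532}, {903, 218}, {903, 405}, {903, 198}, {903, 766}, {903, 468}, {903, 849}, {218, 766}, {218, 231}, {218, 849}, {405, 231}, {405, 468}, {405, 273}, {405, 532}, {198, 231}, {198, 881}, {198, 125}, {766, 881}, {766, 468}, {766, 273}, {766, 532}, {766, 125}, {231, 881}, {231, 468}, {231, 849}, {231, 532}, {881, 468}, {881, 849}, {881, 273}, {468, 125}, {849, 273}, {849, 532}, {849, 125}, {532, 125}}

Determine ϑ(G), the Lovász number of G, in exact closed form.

deg(782) = 10; N(782) = {809, 626, 281, 664, 492, 903, 405, 881, 849, 125}.
Vertex 405 has 10 neighbors: 498, 782, 664, 492, 437, 903, 231, 468, 273, 532.
deg(231) = 10; N(231) = {626, 281, 664, 218, 405, 198, 881, 468, 849, 532}.
Vertex 468 has 10 neighbors: 809, 281, 437, 308, 903, 405, 766, 231, 881, 125.
10-regular, N=21; this is K(7,2), the Kneser graph.
A has 3 distinct eigenvalues ≈ [10.0, 1.0, -4.0].
Lovász (edge-transitive): ϑ = −21·(-4)/((10)−(-4)) = 6.
≈ 6.0000000 (to 7 d.p.).

6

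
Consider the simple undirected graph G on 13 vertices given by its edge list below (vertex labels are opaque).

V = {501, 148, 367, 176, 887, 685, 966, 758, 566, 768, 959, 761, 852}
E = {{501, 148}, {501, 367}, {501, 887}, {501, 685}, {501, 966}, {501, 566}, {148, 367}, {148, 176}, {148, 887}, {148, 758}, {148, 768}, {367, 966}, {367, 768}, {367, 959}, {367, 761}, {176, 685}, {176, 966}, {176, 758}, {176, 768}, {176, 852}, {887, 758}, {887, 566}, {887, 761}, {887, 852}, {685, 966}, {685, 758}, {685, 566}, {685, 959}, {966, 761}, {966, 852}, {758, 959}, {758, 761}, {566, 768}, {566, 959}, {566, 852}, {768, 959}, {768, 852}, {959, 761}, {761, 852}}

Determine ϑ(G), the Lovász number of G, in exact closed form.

deg(768) = 6; N(768) = {148, 367, 176, 566, 959, 852}.
Vertex 959 has 6 neighbors: 367, 685, 758, 566, 768, 761.
Vertex 685 has 6 neighbors: 501, 176, 966, 758, 566, 959.
N(761) = {367, 887, 966, 758, 959, 852}, |N(761)| = 6.
G on 13 vertices is 6-regular; Paley(13): SR with (k,λ,μ)=(6,2,3).
Distinct eigenvalues (to 6 d.p.): [6.0, 1.302776, -2.302776].
Lovász (edge-transitive): ϑ = −13·(-sqrt(13)/2 - 1/2)/((6)−(-sqrt(13)/2 - 1/2)) = sqrt(13).
= 3.605551275… (decimal).

sqrt(13)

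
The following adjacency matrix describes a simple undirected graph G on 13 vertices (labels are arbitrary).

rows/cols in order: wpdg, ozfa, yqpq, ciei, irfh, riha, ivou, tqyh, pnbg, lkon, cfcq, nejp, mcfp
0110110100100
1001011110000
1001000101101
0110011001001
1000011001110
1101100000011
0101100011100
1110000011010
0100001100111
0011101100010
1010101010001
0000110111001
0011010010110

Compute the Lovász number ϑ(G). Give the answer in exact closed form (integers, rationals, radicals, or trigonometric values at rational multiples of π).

N(wpdg) = {ozfa, yqpq, irfh, riha, tqyh, cfcq}, |N(wpdg)| = 6.
deg(cfcq) = 6; N(cfcq) = {wpdg, yqpq, irfh, ivou, pnbg, mcfp}.
Vertex riha has 6 neighbors: wpdg, ozfa, ciei, irfh, nejp, mcfp.
deg(lkon) = 6; N(lkon) = {yqpq, ciei, irfh, ivou, tqyh, nejp}.
6-regular, N=13; Paley(13): SR with (k,λ,μ)=(6,2,3).
The 3 distinct eigenvalues: [6.0, 1.3028, -2.3028].
Lovász: ϑ = −13(-sqrt(13)/2 - 1/2)/(6+-(-sqrt(13)/2 - 1/2)) = sqrt(13).
≈ 3.60555128 (to 8 d.p.).

sqrt(13)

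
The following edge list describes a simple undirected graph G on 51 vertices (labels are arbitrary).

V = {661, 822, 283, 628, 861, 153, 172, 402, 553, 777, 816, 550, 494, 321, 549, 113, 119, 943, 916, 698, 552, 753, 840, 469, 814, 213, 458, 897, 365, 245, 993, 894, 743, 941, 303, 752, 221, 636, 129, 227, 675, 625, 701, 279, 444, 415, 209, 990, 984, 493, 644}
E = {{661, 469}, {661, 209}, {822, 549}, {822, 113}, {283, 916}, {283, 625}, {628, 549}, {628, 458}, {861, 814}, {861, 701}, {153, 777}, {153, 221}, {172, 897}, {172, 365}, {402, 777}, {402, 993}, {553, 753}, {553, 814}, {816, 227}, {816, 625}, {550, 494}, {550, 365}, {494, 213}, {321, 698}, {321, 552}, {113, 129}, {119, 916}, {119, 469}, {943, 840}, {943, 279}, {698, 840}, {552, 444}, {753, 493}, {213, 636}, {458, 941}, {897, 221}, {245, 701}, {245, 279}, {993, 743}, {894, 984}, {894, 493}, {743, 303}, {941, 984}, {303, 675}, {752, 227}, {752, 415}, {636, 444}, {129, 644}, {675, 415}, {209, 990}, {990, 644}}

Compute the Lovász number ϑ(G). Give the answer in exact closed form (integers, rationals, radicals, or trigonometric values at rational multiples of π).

51*cos(pi/51)/(cos(pi/51) + 1)

Vertex 221 has 2 neighbors: 153, 897.
Vertex 458 has 2 neighbors: 628, 941.
Vertex 552 has 2 neighbors: 321, 444.
N(822) = {549, 113}, |N(822)| = 2.
deg(v) = 2 for all v (|V|=51); the odd cycle C_{51}.
Distinct eigenvalues (to 4 d.p.): [2.0, 1.9848, 1.9396, 1.8649, 1.762, 1.6324, 1.478, 1.3012, 1.1047, 0.8915, 0.6647, 0.4279, 0.1845, -0.0616, -0.3068, -0.5473, -0.7796, -1.0, -1.2053, -1.3923, -1.5582, -1.7004, -1.8169, -1.9059, -1.9659, -1.9962].
λ_max=2, λ_min=-2*cos(pi/51); ϑ = −51·λ_min/(λ_max−λ_min) = 51*cos(pi/51)/(cos(pi/51) + 1).
ϑ(G) ≈ 25.47579449.
α=25, χ(Ḡ)=26; ϑ=51*cos(pi/51)/(cos(pi/51) + 1) lies between (both strict).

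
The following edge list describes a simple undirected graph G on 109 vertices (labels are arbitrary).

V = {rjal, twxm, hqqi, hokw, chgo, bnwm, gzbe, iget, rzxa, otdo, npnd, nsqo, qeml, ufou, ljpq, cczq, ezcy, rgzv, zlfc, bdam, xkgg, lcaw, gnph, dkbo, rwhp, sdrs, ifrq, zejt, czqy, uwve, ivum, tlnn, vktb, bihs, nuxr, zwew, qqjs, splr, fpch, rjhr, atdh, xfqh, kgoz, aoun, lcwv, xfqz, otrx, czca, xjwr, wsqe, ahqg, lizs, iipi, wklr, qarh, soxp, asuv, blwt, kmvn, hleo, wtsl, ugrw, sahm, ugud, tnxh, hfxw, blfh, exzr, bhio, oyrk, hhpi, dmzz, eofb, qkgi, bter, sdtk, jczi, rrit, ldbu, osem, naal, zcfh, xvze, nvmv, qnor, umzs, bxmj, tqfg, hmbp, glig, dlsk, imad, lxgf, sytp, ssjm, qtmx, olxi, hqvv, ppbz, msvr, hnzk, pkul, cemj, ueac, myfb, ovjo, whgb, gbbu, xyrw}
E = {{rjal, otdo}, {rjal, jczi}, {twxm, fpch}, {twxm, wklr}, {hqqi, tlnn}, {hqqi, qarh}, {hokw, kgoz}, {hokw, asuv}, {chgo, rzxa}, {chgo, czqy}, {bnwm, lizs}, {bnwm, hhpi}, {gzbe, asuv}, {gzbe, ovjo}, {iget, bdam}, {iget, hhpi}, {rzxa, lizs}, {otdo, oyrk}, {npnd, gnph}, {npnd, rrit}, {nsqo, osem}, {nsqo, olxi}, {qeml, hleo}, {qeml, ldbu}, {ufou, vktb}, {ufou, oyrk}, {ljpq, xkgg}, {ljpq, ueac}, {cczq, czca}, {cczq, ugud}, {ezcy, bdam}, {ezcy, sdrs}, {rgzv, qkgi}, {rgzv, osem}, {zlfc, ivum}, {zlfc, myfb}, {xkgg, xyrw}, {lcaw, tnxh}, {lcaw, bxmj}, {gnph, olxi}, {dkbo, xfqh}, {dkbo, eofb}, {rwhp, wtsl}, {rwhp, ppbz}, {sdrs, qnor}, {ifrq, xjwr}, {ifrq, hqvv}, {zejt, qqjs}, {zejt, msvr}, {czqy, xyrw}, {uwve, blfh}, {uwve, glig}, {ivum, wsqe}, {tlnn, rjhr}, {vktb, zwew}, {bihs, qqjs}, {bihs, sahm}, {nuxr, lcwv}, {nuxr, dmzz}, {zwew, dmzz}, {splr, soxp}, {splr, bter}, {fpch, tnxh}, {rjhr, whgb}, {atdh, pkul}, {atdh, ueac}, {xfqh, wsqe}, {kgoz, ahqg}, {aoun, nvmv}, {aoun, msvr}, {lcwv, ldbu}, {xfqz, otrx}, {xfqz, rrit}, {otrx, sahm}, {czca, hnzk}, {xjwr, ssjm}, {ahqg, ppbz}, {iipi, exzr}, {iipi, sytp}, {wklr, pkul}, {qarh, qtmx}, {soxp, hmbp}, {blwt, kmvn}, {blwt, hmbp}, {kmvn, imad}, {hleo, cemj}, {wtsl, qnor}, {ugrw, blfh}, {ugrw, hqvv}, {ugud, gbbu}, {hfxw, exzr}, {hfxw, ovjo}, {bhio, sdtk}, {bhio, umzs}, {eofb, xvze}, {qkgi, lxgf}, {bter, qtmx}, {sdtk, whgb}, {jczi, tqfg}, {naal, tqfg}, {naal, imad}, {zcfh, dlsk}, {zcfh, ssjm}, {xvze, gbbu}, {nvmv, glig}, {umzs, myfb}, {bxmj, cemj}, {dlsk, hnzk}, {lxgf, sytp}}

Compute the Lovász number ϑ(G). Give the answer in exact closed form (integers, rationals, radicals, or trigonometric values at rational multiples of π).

109*cos(pi/109)/(cos(pi/109) + 1)

N(rjhr) = {tlnn, whgb}, |N(rjhr)| = 2.
N(qeml) = {hleo, ldbu}, |N(qeml)| = 2.
N(iget) = {bdam, hhpi}, |N(iget)| = 2.
deg(osem) = 2; N(osem) = {nsqo, rgzv}.
Regular of degree 2 on 109 vertices: connected 2-regular on 109 ⇒ C_{109}.
A has 55 distinct eigenvalues ≈ [2.0, 1.996678, 1.986723, 1.970169, 1.94707, 1.917503, 1.881566, 1.839379, 1.791082, 1.736834, 1.676818, 1.611231, 1.540291, 1.464235, 1.383315, 1.2978, 1.207973, 1.114134, 1.016594, 0.915677, 0.811718, 0.705062, 0.596064, 0.485087, 0.372497, 0.258671, 0.143985, 0.028821, -0.086439, -0.201412, -0.315715, -0.42897, -0.5408, -0.650834, -0.758705, -0.864056, -0.966537, -1.065807, -1.161536, -1.253407, -1.341115, -1.424367, -1.502888, -1.576416, -1.644707, -1.707535, -1.764691, -1.815985, -1.861246, -1.900324, -1.933089, -1.959433, -1.979268, -1.992528, -1.999169].
With N=109: ϑ(G) = 109·(-(-1)*2*cos(pi/109))/(2−(-2*cos(pi/109))) = 109*cos(pi/109)/(cos(pi/109) + 1).
Numerically 54.488680079.
54 ≤ 109*cos(pi/109)/(cos(pi/109) + 1) ≤ 55: both strict.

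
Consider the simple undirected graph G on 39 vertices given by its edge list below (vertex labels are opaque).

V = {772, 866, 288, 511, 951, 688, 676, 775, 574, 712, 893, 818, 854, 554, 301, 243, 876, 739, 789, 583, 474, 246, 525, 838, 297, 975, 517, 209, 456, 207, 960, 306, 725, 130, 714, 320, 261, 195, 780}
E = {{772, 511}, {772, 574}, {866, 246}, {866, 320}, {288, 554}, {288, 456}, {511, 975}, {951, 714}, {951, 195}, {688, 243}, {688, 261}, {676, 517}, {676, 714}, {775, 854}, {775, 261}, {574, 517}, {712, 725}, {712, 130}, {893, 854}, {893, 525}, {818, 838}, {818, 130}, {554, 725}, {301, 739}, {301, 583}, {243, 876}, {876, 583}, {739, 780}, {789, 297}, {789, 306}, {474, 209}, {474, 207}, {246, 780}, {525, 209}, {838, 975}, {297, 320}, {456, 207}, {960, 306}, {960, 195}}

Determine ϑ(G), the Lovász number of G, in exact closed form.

deg(876) = 2; N(876) = {243, 583}.
deg(789) = 2; N(789) = {297, 306}.
deg(676) = 2; N(676) = {517, 714}.
deg(511) = 2; N(511) = {772, 975}.
39-vertex 2-regular graph: a single 39-cycle (edge-transitive).
spec(A) ≈ [2.0, 1.974, 1.897, 1.771, 1.599, 1.385, 1.136, 0.857, 0.556, 0.241, -0.081, -0.4, -0.709, -1.0, -1.265, -1.497, -1.69, -1.84, -1.942, -1.994] (distinct, 3 d.p.).
−39·(-2*cos(pi/39)) / ((2)−(-2*cos(pi/39))) = 39*cos(pi/39)/(cos(pi/39) + 1) = ϑ(G).
= 19.468332… (decimal).
Check 19 ≤ 39*cos(pi/39)/(cos(pi/39) + 1) ≤ 20: both strict.

39*cos(pi/39)/(cos(pi/39) + 1)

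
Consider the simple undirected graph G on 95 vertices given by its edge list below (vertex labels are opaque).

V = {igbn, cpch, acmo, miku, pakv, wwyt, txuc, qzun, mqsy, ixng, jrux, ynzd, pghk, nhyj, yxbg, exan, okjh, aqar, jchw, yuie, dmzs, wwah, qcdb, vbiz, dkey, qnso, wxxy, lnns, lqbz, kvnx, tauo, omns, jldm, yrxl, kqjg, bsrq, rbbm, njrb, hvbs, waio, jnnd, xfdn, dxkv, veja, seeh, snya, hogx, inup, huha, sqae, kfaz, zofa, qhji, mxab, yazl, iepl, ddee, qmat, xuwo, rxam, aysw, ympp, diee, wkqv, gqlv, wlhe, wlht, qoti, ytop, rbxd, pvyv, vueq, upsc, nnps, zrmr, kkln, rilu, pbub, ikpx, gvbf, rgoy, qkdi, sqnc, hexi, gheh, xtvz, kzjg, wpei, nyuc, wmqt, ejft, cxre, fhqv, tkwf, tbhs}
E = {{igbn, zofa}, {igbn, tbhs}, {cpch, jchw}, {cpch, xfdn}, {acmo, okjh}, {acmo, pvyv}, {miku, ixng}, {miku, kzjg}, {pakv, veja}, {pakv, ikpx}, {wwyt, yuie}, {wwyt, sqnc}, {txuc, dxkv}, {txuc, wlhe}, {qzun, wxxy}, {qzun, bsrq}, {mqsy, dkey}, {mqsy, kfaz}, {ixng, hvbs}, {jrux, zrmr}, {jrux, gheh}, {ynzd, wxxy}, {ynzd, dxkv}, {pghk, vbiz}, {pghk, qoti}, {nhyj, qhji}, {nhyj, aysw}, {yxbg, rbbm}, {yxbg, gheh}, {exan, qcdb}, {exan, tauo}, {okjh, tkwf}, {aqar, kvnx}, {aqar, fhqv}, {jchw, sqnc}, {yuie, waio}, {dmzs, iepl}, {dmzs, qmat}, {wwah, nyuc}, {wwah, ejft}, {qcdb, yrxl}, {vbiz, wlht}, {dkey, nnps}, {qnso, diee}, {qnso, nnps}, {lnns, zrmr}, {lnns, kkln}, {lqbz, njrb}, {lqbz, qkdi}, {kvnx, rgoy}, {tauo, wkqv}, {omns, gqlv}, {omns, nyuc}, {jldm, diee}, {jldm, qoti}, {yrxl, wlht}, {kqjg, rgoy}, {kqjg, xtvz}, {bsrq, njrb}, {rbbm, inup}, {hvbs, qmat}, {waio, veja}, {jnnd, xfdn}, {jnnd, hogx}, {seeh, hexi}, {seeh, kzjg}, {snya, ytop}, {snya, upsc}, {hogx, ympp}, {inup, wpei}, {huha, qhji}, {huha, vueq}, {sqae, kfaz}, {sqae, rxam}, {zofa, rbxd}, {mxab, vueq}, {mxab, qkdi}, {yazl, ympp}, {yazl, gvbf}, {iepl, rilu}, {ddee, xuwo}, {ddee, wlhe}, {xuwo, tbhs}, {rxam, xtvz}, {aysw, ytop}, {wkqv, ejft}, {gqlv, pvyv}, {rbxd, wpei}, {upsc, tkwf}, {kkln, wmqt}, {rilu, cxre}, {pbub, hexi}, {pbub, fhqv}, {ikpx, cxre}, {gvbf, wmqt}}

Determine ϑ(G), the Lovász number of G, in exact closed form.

95*cos(pi/95)/(cos(pi/95) + 1)

N(sqae) = {kfaz, rxam}, |N(sqae)| = 2.
deg(rgoy) = 2; N(rgoy) = {kvnx, kqjg}.
deg(txuc) = 2; N(txuc) = {dxkv, wlhe}.
N(lnns) = {zrmr, kkln}, |N(lnns)| = 2.
deg(v) = 2 for all v (|V|=95); this is C_{95}, the 95-cycle.
The 48 distinct eigenvalues: [2.0, 1.9956, 1.9825, 1.9608, 1.9304, 1.8916, 1.8446, 1.7895, 1.7265, 1.656, 1.5783, 1.4936, 1.4025, 1.3052, 1.2022, 1.0939, 0.9808, 0.8635, 0.7424, 0.618, 0.491, 0.3618, 0.231, 0.0992, -0.0331, -0.1652, -0.2965, -0.4266, -0.5548, -0.6806, -0.8034, -0.9227, -1.0379, -1.1487, -1.2544, -1.3546, -1.4489, -1.5368, -1.618, -1.6922, -1.7589, -1.818, -1.8691, -1.9121, -1.9467, -1.9727, -1.9902, -1.9989].
With N=95: ϑ(G) = 95·(-(-1)*2*cos(pi/95))/(2−(-2*cos(pi/95))) = 95*cos(pi/95)/(cos(pi/95) + 1).
= 47.48701131… (decimal).
Lovász sandwich 47 ≤ 95*cos(pi/95)/(cos(pi/95) + 1) ≤ 48: both strict.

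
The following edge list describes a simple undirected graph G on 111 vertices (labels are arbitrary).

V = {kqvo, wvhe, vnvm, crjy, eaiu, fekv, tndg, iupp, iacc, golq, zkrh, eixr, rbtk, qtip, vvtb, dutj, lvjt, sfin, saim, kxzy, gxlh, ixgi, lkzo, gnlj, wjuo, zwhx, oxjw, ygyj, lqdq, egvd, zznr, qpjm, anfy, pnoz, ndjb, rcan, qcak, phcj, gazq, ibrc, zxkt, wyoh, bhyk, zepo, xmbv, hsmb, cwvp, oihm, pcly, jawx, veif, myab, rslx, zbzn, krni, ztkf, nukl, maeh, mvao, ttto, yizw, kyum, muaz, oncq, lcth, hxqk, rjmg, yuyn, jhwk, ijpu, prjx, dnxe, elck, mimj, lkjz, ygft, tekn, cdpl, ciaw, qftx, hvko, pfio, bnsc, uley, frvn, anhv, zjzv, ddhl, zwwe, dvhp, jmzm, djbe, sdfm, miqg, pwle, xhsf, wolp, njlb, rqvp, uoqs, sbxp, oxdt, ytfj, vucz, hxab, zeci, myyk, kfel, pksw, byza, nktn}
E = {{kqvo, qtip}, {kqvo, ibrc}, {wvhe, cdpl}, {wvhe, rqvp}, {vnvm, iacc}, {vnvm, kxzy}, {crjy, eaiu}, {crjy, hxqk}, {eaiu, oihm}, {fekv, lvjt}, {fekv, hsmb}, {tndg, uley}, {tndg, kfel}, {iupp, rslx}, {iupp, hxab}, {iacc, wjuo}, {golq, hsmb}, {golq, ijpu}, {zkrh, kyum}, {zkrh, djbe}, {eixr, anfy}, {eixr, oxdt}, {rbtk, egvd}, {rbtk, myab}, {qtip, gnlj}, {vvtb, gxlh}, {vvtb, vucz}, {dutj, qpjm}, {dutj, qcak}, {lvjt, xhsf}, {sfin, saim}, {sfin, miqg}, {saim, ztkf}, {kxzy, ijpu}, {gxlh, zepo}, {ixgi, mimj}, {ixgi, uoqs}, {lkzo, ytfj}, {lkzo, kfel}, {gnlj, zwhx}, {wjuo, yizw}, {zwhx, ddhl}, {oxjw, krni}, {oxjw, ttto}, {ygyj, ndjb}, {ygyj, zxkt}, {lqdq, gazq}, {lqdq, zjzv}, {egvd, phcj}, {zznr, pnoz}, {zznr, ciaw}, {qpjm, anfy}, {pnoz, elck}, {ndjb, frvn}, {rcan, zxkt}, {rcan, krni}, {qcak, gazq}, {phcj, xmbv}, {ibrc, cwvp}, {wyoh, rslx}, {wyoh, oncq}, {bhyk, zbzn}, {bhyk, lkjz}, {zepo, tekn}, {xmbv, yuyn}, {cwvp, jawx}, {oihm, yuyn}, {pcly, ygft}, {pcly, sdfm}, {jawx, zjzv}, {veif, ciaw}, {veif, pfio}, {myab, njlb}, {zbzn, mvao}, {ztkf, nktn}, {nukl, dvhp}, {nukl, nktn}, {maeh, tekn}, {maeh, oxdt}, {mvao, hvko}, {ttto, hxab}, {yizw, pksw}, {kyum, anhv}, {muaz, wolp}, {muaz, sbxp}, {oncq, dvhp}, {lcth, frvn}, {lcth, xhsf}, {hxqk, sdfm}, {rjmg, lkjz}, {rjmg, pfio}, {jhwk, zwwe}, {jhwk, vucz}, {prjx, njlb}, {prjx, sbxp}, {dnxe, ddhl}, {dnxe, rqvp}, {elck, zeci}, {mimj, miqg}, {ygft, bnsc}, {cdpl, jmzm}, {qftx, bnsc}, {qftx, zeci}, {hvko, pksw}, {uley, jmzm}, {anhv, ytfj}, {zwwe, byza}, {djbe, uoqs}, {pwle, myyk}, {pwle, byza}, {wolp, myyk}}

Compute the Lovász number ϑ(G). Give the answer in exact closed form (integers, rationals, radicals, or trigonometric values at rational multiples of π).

N(muaz) = {wolp, sbxp}, |N(muaz)| = 2.
deg(iupp) = 2; N(iupp) = {rslx, hxab}.
deg(bnsc) = 2; N(bnsc) = {ygft, qftx}.
deg(myyk) = 2; N(myyk) = {pwle, wolp}.
111-vertex 2-regular graph: this is C_{111}, the 111-cycle.
spec(A) ≈ [2.0, 1.9968, 1.9872, 1.9712, 1.949, 1.9204, 1.8858, 1.845, 1.7984, 1.746, 1.688, 1.6247, 1.5561, 1.4825, 1.4042, 1.3213, 1.2343, 1.1433, 1.0486, 0.9506, 0.8495, 0.7457, 0.6395, 0.5313, 0.4214, 0.3101, 0.1978, 0.0849, -0.0283, -0.1414, -0.254, -0.3659, -0.4765, -0.5856, -0.6929, -0.7979, -0.9004, -1.0, -1.0964, -1.1893, -1.2783, -1.3633, -1.4439, -1.5199, -1.591, -1.657, -1.7177, -1.7729, -1.8225, -1.8661, -1.9039, -1.9355, -1.9609, -1.98, -1.9928, -1.9992] (distinct, 4 d.p.).
Lovász (edge-transitive): ϑ = −111·(-2*cos(pi/111))/((2)−(-2*cos(pi/111))) = 111*cos(pi/111)/(cos(pi/111) + 1).
ϑ(G) ≈ 55.4889.
Lovász sandwich 55 ≤ 111*cos(pi/111)/(cos(pi/111) + 1) ≤ 56: both strict.

111*cos(pi/111)/(cos(pi/111) + 1)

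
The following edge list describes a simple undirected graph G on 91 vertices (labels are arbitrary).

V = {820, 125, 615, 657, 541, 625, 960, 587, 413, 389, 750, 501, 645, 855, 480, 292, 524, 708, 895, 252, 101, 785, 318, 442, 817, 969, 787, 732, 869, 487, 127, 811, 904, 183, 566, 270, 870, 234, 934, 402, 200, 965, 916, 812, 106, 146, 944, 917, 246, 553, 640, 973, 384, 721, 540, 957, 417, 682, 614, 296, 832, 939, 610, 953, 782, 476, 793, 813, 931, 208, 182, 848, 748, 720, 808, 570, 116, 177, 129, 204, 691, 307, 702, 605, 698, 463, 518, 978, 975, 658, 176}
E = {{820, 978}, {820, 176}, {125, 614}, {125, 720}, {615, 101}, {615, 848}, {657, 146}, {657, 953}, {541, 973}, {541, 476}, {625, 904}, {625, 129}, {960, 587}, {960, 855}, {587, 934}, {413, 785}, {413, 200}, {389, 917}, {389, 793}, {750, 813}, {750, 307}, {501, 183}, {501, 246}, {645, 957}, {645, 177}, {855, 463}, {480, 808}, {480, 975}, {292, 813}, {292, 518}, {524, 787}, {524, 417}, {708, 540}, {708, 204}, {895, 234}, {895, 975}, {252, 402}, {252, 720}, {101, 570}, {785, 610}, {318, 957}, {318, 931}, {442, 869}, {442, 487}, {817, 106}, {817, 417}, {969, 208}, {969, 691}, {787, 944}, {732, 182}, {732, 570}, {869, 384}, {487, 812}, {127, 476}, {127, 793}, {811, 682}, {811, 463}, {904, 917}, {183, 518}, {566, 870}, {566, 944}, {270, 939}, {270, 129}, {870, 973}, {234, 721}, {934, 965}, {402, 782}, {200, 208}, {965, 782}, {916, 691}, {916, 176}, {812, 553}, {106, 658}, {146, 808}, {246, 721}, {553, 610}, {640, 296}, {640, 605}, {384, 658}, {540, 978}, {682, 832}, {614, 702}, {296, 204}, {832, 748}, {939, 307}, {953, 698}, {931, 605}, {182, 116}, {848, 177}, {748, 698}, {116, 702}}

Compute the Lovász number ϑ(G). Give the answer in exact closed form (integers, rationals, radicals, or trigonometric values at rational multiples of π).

91*cos(pi/91)/(cos(pi/91) + 1)

N(975) = {480, 895}, |N(975)| = 2.
deg(645) = 2; N(645) = {957, 177}.
deg(782) = 2; N(782) = {402, 965}.
deg(944) = 2; N(944) = {787, 566}.
2-regular, N=91; a single 91-cycle (edge-transitive).
The 46 distinct eigenvalues: [2.0, 1.9952, 1.981, 1.9572, 1.9242, 1.882, 1.8308, 1.7709, 1.7026, 1.6261, 1.5419, 1.4504, 1.3519, 1.247, 1.1361, 1.0199, 0.8987, 0.7733, 0.6442, 0.5121, 0.3775, 0.2411, 0.1035, -0.0345, -0.1724, -0.3095, -0.445, -0.5785, -0.7092, -0.8365, -0.9599, -1.0786, -1.1923, -1.3002, -1.402, -1.497, -1.585, -1.6653, -1.7378, -1.8019, -1.8575, -1.9042, -1.9419, -1.9703, -1.9893, -1.9988].
−91·(-2*cos(pi/91)) / ((2)−(-2*cos(pi/91))) = 91*cos(pi/91)/(cos(pi/91) + 1) = ϑ(G).
Numerically 45.4864.
Check 45 ≤ 91*cos(pi/91)/(cos(pi/91) + 1) ≤ 46: both strict.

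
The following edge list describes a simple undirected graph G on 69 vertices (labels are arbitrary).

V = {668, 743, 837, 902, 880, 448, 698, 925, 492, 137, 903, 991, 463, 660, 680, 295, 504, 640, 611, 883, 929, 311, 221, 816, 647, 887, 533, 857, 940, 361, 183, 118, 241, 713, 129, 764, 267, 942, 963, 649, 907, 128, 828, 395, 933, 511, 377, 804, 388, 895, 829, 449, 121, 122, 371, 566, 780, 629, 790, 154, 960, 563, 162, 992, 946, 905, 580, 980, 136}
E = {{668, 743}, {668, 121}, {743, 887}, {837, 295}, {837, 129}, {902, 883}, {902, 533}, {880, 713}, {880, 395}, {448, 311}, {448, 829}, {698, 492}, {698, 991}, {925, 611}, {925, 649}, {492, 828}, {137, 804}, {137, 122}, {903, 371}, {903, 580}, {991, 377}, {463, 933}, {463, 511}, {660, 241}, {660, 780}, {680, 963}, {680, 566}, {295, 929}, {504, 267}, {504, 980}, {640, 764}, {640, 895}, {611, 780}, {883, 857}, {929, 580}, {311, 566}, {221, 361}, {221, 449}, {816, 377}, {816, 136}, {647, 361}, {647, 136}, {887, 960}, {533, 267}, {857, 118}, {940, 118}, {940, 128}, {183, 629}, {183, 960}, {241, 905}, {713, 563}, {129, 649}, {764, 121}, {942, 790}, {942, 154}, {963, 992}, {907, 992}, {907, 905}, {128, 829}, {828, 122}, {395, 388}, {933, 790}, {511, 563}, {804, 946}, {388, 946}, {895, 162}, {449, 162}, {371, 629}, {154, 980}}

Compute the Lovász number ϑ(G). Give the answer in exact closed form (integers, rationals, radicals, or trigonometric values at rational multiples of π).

69*cos(pi/69)/(cos(pi/69) + 1)

deg(907) = 2; N(907) = {992, 905}.
deg(804) = 2; N(804) = {137, 946}.
N(580) = {903, 929}, |N(580)| = 2.
deg(905) = 2; N(905) = {241, 907}.
Every vertex has degree 2 (N=69); this is C_{69}, the 69-cycle.
Distinct eigenvalues (to 3 d.p.): [2.0, 1.992, 1.967, 1.926, 1.869, 1.796, 1.709, 1.607, 1.492, 1.365, 1.227, 1.078, 0.92, 0.755, 0.583, 0.407, 0.227, 0.046, -0.136, -0.317, -0.496, -0.67, -0.838, -1.0, -1.153, -1.297, -1.43, -1.551, -1.66, -1.754, -1.834, -1.899, -1.948, -1.981, -1.998].
With N=69: ϑ(G) = 69·(-(-1)*2*cos(pi/69))/(2−(-2*cos(pi/69))) = 69*cos(pi/69)/(cos(pi/69) + 1).
ϑ(G) ≈ 34.48211410.
Sandwich: α(G)=34 ≤ ϑ(G)=69*cos(pi/69)/(cos(pi/69) + 1) ≤ χ(Ḡ)=35 (both strict).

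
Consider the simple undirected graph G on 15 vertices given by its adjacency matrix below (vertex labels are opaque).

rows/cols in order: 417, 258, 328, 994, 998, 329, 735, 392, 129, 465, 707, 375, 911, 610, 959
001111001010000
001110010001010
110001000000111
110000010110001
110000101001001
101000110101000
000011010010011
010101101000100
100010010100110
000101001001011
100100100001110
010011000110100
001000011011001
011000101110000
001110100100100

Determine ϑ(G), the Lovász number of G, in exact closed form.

deg(375) = 6; N(375) = {258, 998, 329, 465, 707, 911}.
N(959) = {328, 994, 998, 735, 465, 911}, |N(959)| = 6.
deg(392) = 6; N(392) = {258, 994, 329, 735, 129, 911}.
Vertex 707 has 6 neighbors: 417, 994, 735, 375, 911, 610.
6-regular, N=15; Kneser K(6,2) on C(6,2)=15 vertices.
Distinct eigenvalues (to 6 d.p.): [6.0, 1.0, -3.0].
ϑ = −N·λ_min/(λ_max−λ_min) = −15·(-3)/(6−(-3)) = 5.
≈ 5.000000000 (to 9 d.p.).

5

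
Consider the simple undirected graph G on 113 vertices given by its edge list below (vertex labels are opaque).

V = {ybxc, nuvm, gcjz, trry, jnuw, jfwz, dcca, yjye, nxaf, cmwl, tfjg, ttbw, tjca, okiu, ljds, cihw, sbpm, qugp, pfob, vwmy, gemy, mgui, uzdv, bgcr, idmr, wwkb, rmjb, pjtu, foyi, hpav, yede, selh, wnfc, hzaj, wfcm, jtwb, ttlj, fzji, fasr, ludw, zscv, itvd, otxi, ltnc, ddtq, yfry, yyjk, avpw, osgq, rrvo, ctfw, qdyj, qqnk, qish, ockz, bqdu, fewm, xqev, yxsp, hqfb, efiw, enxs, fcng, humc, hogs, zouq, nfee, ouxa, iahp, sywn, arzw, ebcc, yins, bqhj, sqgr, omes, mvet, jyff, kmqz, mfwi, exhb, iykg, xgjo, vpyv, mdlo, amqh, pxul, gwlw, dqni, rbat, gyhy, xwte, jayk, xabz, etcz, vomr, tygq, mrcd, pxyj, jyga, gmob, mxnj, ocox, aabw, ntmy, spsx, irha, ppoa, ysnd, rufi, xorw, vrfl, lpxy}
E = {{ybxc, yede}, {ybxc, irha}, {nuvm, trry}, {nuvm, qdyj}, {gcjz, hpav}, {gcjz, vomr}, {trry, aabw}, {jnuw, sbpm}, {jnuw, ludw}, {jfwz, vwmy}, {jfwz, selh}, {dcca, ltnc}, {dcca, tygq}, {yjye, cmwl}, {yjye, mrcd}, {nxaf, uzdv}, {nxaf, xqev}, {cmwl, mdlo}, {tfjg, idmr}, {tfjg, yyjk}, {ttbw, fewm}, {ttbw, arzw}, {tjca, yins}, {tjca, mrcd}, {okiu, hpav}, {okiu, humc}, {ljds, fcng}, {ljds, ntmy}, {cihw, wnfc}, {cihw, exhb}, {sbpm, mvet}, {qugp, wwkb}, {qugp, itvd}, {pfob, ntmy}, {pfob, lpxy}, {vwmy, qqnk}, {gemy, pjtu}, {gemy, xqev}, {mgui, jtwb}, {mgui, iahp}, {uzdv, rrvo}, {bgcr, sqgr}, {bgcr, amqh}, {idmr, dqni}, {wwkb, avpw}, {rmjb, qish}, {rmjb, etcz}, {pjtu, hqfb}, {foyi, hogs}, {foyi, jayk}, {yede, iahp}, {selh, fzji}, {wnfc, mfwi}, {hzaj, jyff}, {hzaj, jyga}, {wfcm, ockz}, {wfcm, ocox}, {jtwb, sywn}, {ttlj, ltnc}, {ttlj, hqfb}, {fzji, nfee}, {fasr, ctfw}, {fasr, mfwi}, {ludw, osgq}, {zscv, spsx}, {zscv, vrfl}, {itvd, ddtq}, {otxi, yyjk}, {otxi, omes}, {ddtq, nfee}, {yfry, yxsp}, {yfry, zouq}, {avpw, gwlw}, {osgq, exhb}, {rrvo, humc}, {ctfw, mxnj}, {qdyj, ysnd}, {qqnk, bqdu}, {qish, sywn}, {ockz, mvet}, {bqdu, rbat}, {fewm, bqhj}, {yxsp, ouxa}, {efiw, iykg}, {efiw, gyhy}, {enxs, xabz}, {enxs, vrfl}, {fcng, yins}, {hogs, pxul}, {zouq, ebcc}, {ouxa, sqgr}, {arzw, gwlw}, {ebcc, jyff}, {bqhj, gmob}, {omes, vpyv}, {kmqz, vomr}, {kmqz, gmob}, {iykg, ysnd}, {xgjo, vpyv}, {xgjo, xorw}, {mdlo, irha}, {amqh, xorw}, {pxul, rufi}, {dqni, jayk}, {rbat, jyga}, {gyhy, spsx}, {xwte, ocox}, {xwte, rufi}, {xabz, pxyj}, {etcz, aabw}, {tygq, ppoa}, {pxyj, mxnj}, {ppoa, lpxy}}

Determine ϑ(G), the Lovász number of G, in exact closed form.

113*cos(pi/113)/(cos(pi/113) + 1)

N(qugp) = {wwkb, itvd}, |N(qugp)| = 2.
Vertex rufi has 2 neighbors: pxul, xwte.
deg(ockz) = 2; N(ockz) = {wfcm, mvet}.
Vertex gyhy has 2 neighbors: efiw, spsx.
2-regular, N=113; this is C_{113}, the 113-cycle.
A has 57 distinct eigenvalues ≈ [2.0, 1.997, 1.988, 1.972, 1.951, 1.923, 1.89, 1.85, 1.805, 1.755, 1.699, 1.637, 1.571, 1.5, 1.424, 1.344, 1.259, 1.171, 1.079, 0.984, 0.886, 0.785, 0.681, 0.576, 0.468, 0.359, 0.25, 0.139, 0.028, -0.083, -0.194, -0.305, -0.414, -0.522, -0.629, -0.733, -0.835, -0.935, -1.032, -1.126, -1.216, -1.302, -1.384, -1.462, -1.536, -1.605, -1.669, -1.727, -1.781, -1.829, -1.871, -1.907, -1.938, -1.962, -1.981, -1.993, -1.999].
λ_max=2, λ_min=-2*cos(pi/113); ϑ = −113·λ_min/(λ_max−λ_min) = 113*cos(pi/113)/(cos(pi/113) + 1).
= 56.489080889… (decimal).
α=56, χ(Ḡ)=57; ϑ=113*cos(pi/113)/(cos(pi/113) + 1) lies between (both strict).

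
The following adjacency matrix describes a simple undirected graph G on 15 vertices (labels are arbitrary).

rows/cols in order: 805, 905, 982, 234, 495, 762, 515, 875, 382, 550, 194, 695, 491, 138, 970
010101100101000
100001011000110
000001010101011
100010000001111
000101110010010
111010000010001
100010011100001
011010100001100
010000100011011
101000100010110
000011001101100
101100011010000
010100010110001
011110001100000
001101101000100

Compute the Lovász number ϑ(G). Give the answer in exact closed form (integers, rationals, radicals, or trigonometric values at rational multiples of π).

N(905) = {805, 762, 875, 382, 491, 138}, |N(905)| = 6.
Vertex 234 has 6 neighbors: 805, 495, 695, 491, 138, 970.
Vertex 762 has 6 neighbors: 805, 905, 982, 495, 194, 970.
Vertex 382 has 6 neighbors: 905, 515, 194, 695, 138, 970.
15-vertex 6-regular graph: Kneser K(6,2) on C(6,2)=15 vertices.
A has 3 distinct eigenvalues ≈ [6.0, 1.0, -3.0].
−15·(-3) / ((6)−(-3)) = 5 = ϑ(G).
Numerically 5.000000000.

5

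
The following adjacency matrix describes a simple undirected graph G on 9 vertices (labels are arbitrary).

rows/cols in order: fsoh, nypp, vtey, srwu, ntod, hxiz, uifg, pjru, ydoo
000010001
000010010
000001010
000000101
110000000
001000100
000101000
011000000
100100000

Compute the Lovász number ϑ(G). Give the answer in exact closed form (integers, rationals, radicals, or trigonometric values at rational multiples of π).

9*cos(pi/9)/(cos(pi/9) + 1)

deg(hxiz) = 2; N(hxiz) = {vtey, uifg}.
Vertex srwu has 2 neighbors: uifg, ydoo.
deg(nypp) = 2; N(nypp) = {ntod, pjru}.
deg(fsoh) = 2; N(fsoh) = {ntod, ydoo}.
G on 9 vertices is 2-regular; a single 9-cycle (edge-transitive).
The 5 distinct eigenvalues: [2.0, 1.532089, 0.347296, -1.0, -1.879385].
−9·(-2*cos(pi/9)) / ((2)−(-2*cos(pi/9))) = 9*cos(pi/9)/(cos(pi/9) + 1) = ϑ(G).
= 4.3600896… (decimal).
4 ≤ 9*cos(pi/9)/(cos(pi/9) + 1) ≤ 5: both strict.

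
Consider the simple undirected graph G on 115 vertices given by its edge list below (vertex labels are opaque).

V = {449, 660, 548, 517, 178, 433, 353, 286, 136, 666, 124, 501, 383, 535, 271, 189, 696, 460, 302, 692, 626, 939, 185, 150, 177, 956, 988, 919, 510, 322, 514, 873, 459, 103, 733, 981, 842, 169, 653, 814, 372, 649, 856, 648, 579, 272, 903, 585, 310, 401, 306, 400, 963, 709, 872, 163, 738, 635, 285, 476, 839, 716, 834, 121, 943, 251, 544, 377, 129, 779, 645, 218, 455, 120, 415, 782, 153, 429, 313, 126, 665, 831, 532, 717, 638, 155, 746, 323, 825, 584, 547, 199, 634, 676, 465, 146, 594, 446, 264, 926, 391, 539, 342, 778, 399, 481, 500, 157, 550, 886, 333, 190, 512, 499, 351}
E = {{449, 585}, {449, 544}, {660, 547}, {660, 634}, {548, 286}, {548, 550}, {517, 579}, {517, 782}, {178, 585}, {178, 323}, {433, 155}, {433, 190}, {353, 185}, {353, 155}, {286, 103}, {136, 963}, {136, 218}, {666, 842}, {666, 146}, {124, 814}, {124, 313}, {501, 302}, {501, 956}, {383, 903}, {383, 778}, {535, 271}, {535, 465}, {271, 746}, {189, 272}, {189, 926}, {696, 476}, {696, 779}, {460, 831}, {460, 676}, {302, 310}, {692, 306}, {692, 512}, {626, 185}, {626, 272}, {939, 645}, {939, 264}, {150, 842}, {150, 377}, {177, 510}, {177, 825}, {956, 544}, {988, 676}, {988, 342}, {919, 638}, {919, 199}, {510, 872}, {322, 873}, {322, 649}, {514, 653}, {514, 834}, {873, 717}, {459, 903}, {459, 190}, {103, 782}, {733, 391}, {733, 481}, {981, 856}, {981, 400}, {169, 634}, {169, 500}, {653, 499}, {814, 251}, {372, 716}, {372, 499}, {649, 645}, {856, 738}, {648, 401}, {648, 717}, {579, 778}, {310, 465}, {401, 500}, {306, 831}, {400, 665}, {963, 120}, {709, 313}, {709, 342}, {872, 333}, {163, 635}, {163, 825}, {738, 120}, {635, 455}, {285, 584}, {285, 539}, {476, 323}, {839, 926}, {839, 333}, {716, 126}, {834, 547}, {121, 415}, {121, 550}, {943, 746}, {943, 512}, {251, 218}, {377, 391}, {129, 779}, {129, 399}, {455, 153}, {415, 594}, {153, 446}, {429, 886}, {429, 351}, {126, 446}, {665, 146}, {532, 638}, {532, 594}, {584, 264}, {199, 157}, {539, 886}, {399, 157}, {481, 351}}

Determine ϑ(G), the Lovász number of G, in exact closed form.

115*cos(pi/115)/(cos(pi/115) + 1)

deg(733) = 2; N(733) = {391, 481}.
deg(129) = 2; N(129) = {779, 399}.
Vertex 692 has 2 neighbors: 306, 512.
deg(594) = 2; N(594) = {415, 532}.
G on 115 vertices is 2-regular; connected 2-regular on 115 ⇒ C_{115}.
A has 58 distinct eigenvalues ≈ [2.0, 1.997, 1.9881, 1.9732, 1.9524, 1.9258, 1.8935, 1.8555, 1.812, 1.763, 1.7088, 1.6495, 1.5853, 1.5164, 1.4429, 1.3651, 1.2832, 1.1976, 1.1083, 1.0157, 0.9201, 0.8218, 0.721, 0.618, 0.5132, 0.4069, 0.2994, 0.1909, 0.0819, -0.0273, -0.1365, -0.2452, -0.3533, -0.4602, -0.5658, -0.6698, -0.7717, -0.8713, -0.9683, -1.0624, -1.1534, -1.2409, -1.3247, -1.4045, -1.4802, -1.5514, -1.618, -1.6798, -1.7366, -1.7882, -1.8344, -1.8752, -1.9104, -1.9399, -1.9635, -1.9814, -1.9933, -1.9993].
ϑ = −N·λ_min/(λ_max−λ_min) = −115·(-2*cos(pi/115))/(2−(-2*cos(pi/115))) = 115*cos(pi/115)/(cos(pi/115) + 1).
ϑ(G) ≈ 57.4893.
Lovász sandwich 57 ≤ 115*cos(pi/115)/(cos(pi/115) + 1) ≤ 58: both strict.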